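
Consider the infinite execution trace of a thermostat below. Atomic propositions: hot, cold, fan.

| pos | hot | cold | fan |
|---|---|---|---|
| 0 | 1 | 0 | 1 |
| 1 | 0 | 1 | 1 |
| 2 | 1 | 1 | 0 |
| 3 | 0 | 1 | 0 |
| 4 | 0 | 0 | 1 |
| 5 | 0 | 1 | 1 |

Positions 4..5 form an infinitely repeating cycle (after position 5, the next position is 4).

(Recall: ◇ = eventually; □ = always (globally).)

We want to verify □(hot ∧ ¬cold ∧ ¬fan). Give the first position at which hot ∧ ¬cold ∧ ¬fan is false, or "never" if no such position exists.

At position 0 the labels are {fan, hot}, so hot ∧ ¬cold ∧ ¬fan is false there. This is the first violation.

0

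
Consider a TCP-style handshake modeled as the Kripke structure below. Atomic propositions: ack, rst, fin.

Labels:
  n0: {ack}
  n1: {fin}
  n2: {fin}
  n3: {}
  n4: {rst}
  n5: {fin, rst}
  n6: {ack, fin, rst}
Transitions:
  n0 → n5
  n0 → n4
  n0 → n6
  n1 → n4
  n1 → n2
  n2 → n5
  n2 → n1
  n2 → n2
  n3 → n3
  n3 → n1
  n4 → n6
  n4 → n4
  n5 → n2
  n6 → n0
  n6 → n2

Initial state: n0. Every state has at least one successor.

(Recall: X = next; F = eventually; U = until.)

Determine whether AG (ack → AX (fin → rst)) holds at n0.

States satisfying ack → AX (fin → rst): {n0, n1, n2, n3, n4, n5}.
States satisfying AG (ack → AX (fin → rst)): ∅.
n6 is reachable from n0 and violates ack → AX (fin → rst), so AG fails at n0.
n0 ∉ Sat(AG (ack → AX (fin → rst))).

Violated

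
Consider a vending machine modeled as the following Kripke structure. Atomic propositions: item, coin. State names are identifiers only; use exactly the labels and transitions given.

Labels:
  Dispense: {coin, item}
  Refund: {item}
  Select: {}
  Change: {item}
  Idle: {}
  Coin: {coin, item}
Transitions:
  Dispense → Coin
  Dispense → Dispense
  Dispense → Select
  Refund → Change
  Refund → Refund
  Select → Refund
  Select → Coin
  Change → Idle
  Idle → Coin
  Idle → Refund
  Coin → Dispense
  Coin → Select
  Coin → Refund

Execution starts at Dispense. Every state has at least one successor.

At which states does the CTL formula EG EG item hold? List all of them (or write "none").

States satisfying EG item: {Dispense, Refund, Coin}.
States satisfying EG EG item: {Dispense, Refund, Coin}.

{Dispense, Refund, Coin}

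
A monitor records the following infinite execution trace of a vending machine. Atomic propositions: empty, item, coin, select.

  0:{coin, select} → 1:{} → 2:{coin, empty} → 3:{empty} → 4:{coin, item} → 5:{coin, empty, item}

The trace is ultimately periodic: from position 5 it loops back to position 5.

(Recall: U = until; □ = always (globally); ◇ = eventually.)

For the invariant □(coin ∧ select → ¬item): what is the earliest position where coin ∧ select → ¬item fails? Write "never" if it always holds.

never

coin ∧ select → ¬item holds at every position 0..5, and those are all the positions the trace ever visits, so the invariant □(coin ∧ select → ¬item) is never violated.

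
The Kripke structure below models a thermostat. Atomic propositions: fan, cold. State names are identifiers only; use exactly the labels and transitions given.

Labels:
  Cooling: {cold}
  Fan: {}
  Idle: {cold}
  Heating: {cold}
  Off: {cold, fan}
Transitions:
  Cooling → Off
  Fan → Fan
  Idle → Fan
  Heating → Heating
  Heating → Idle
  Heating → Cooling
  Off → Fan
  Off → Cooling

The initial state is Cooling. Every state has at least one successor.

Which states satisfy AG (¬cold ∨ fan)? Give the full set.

States satisfying ¬cold ∨ fan: {Fan, Off}.
States satisfying AG (¬cold ∨ fan): {Fan}.

{Fan}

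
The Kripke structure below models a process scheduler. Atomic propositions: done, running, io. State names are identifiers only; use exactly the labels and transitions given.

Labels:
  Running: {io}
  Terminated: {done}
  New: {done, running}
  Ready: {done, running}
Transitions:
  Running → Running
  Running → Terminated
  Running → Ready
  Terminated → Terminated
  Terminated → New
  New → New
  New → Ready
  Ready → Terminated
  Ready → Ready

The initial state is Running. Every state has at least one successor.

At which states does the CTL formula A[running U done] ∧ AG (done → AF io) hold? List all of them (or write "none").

States satisfying running: {New, Ready}.
States satisfying done: {Terminated, New, Ready}.
States satisfying A[running U done]: {Terminated, New, Ready}.
States satisfying done → AF io: {Running}.
States satisfying AG (done → AF io): ∅.
States satisfying A[running U done] ∧ AG (done → AF io): ∅.

none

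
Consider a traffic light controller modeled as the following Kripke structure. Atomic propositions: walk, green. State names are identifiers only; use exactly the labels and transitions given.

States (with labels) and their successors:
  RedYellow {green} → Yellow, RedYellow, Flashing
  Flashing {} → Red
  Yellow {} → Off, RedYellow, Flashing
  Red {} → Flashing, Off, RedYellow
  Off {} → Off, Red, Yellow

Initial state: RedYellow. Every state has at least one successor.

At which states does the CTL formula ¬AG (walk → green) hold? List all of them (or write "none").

States satisfying walk → green: {RedYellow, Flashing, Yellow, Red, Off}.
States satisfying AG (walk → green): {RedYellow, Flashing, Yellow, Red, Off}.
States satisfying ¬AG (walk → green): ∅.

none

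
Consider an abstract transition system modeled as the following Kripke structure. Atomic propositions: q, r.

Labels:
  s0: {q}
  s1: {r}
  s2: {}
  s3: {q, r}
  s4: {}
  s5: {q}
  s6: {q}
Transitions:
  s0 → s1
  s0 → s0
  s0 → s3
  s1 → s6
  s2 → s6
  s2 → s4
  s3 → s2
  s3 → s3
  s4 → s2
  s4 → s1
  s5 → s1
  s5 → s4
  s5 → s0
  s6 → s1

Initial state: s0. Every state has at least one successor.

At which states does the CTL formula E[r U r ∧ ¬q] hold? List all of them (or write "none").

States satisfying r: {s1, s3}.
States satisfying r ∧ ¬q: {s1}.
States satisfying E[r U r ∧ ¬q]: {s1}.

{s1}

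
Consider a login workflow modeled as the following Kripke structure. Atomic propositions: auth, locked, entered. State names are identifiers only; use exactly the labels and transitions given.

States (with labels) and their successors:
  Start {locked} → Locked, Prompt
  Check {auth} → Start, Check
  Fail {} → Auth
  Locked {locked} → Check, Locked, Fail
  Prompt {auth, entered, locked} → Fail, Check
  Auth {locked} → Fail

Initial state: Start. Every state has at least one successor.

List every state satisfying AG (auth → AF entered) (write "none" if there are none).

{Fail, Auth}

States satisfying auth → AF entered: {Start, Fail, Locked, Prompt, Auth}.
States satisfying AG (auth → AF entered): {Fail, Auth}.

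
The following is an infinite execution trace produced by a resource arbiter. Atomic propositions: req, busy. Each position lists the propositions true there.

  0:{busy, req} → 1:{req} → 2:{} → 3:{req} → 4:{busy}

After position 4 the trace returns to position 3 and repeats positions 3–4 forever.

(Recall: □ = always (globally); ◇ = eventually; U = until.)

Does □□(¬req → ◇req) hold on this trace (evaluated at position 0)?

Holds

□(¬req → ◇req) holds at every position 0..4, and those are all positions ever visited, so □□(¬req → ◇req) holds.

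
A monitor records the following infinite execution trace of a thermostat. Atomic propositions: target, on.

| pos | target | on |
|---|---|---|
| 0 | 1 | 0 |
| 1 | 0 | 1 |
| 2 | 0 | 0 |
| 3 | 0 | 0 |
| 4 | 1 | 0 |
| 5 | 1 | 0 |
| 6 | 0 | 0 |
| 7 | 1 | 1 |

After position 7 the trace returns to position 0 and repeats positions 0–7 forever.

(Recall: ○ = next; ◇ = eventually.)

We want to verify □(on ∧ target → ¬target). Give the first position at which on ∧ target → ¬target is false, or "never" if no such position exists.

Check on ∧ target → ¬target at each position in order: 0 ✓, 1 ✓, 2 ✓, 3 ✓, 4 ✓, 5 ✓, 6 ✓.
At position 7 the labels are {on, target}, so on ∧ target → ¬target is false there. This is the first violation.

7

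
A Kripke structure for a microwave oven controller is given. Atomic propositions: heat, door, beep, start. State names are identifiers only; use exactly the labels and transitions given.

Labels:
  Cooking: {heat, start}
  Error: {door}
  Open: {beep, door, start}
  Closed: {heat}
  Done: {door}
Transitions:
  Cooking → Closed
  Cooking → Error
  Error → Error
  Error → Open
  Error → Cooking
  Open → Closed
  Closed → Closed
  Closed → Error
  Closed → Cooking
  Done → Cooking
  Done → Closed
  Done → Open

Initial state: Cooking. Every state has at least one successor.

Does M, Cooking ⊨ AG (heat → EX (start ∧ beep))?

States satisfying heat → EX (start ∧ beep): {Error, Open, Done}.
States satisfying AG (heat → EX (start ∧ beep)): ∅.
Closed is reachable from Cooking and violates heat → EX (start ∧ beep), so AG fails at Cooking.
Cooking ∉ Sat(AG (heat → EX (start ∧ beep))).

Violated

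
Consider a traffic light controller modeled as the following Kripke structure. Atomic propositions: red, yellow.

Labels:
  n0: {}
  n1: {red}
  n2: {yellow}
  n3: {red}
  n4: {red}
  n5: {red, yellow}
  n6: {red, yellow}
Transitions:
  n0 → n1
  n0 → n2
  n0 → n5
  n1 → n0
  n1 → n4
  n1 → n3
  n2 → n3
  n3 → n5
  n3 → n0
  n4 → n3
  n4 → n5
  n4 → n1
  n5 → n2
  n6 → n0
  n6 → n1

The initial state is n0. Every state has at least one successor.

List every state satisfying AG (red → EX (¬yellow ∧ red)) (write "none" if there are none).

none

States satisfying red → EX (¬yellow ∧ red): {n0, n1, n2, n4, n6}.
States satisfying AG (red → EX (¬yellow ∧ red)): ∅.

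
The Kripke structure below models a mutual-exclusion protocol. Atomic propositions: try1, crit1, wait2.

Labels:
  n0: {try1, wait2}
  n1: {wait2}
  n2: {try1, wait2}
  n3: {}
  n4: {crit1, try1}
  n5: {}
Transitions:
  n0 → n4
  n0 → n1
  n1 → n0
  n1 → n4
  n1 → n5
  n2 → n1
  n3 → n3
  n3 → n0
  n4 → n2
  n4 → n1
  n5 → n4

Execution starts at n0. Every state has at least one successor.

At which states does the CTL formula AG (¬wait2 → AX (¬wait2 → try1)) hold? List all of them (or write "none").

{n0, n1, n2, n4, n5}

States satisfying ¬wait2 → AX (¬wait2 → try1): {n0, n1, n2, n4, n5}.
States satisfying AG (¬wait2 → AX (¬wait2 → try1)): {n0, n1, n2, n4, n5}.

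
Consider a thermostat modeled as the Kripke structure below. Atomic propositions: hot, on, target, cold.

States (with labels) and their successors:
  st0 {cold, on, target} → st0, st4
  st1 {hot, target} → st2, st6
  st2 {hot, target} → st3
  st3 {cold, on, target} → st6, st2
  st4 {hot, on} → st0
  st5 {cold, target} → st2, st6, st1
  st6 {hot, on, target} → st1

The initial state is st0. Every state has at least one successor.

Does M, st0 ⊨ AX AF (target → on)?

States satisfying AF (target → on): {st0, st1, st2, st3, st4, st5, st6}.
States satisfying AX AF (target → on): {st0, st1, st2, st3, st4, st5, st6}.
st0 ∈ Sat(AX AF (target → on)).

Satisfied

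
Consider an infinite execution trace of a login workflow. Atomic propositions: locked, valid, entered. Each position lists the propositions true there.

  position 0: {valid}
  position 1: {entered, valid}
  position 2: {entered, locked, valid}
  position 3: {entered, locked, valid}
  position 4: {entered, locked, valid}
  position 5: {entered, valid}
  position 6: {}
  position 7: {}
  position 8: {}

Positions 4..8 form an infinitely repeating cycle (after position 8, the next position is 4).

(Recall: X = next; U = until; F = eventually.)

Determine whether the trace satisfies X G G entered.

The position after 0 is 1; G G entered is false there.

Violated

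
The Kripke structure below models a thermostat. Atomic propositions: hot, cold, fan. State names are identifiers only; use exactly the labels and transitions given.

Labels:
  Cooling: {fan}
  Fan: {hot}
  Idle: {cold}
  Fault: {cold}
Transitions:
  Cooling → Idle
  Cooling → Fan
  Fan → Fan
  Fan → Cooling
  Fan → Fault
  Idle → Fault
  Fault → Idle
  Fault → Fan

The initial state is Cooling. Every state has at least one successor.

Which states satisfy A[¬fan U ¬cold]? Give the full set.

States satisfying ¬fan: {Fan, Idle, Fault}.
States satisfying ¬cold: {Cooling, Fan}.
States satisfying A[¬fan U ¬cold]: {Cooling, Fan}.

{Cooling, Fan}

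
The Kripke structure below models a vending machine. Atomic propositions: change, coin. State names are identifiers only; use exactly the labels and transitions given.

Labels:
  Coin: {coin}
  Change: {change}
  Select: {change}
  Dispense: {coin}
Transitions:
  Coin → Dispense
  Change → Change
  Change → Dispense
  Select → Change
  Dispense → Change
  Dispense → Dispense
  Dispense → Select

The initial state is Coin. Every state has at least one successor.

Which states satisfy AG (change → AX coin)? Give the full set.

none

States satisfying change → AX coin: {Coin, Dispense}.
States satisfying AG (change → AX coin): ∅.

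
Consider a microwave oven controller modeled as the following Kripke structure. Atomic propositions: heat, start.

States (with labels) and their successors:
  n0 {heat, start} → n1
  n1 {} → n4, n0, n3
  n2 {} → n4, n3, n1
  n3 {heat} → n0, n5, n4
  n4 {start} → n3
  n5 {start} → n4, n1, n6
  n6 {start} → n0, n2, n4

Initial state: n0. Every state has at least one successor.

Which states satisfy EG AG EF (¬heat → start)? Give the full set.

States satisfying AG EF (¬heat → start): {n0, n1, n2, n3, n4, n5, n6}.
States satisfying EG AG EF (¬heat → start): {n0, n1, n2, n3, n4, n5, n6}.

{n0, n1, n2, n3, n4, n5, n6}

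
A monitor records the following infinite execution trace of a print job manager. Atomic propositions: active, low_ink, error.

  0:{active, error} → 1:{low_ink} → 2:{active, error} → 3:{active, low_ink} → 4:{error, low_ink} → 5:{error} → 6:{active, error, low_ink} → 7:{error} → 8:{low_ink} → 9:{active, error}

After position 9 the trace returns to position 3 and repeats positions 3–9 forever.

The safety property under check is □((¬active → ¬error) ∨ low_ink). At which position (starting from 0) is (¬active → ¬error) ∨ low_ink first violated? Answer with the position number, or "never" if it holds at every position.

Check (¬active → ¬error) ∨ low_ink at each position in order: 0 ✓, 1 ✓, 2 ✓, 3 ✓, 4 ✓.
At position 5 the labels are {error}, so (¬active → ¬error) ∨ low_ink is false there. This is the first violation.

5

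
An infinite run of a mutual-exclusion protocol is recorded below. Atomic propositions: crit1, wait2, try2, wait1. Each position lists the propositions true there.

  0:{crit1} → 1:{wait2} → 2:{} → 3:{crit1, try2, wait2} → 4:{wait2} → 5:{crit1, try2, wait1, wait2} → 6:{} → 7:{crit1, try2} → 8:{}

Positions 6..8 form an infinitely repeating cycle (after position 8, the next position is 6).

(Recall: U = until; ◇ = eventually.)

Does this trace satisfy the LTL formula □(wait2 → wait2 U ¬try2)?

wait2 → wait2 U ¬try2 holds at every position 0..8, and those are all positions ever visited, so □(wait2 → wait2 U ¬try2) holds.
Positions where wait2 holds: 1, 3, 4, 5.
Check wait2 U ¬try2 at each: 1→ok, 3→ok, 4→ok, 5→ok.

Satisfied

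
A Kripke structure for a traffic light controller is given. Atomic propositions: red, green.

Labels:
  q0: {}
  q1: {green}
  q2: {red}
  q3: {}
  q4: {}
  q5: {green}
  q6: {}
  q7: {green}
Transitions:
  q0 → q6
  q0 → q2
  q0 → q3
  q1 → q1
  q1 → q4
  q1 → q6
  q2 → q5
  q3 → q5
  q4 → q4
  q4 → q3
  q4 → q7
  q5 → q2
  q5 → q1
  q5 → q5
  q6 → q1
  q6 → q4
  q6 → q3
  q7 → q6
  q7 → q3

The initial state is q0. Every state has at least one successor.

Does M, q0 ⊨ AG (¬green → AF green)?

Does not hold

States satisfying ¬green → AF green: {q1, q2, q3, q5, q7}.
States satisfying AG (¬green → AF green): ∅.
q0 is reachable from q0 and violates ¬green → AF green, so AG fails at q0.
q0 ∉ Sat(AG (¬green → AF green)).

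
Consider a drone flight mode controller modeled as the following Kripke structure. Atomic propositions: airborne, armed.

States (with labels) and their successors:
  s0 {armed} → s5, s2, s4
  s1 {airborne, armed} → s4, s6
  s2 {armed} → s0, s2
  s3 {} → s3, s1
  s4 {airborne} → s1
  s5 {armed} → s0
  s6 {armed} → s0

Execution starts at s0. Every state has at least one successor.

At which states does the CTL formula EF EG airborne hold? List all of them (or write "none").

{s0, s1, s2, s3, s4, s5, s6}

States satisfying EG airborne: {s1, s4}.
States satisfying EF EG airborne: {s0, s1, s2, s3, s4, s5, s6}.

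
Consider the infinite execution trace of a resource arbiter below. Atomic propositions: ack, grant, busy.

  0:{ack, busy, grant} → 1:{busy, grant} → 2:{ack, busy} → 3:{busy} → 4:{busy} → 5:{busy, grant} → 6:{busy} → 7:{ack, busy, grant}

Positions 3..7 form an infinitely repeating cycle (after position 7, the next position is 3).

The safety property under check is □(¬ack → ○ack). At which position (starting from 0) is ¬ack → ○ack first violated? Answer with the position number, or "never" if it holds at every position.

Check ¬ack → ○ack at each position in order: 0 ✓, 1 ✓, 2 ✓.
At position 3 the labels are {busy} and the next position 4 has {busy}, so ¬ack → ○ack is false there. This is the first violation.

3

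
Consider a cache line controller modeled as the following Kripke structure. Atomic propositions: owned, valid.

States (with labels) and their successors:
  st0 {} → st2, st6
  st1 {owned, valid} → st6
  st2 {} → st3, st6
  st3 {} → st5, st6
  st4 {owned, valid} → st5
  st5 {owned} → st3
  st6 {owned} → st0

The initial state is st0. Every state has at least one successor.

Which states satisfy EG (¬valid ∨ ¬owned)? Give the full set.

{st0, st2, st3, st5, st6}

States satisfying ¬valid ∨ ¬owned: {st0, st2, st3, st5, st6}.
States satisfying EG (¬valid ∨ ¬owned): {st0, st2, st3, st5, st6}.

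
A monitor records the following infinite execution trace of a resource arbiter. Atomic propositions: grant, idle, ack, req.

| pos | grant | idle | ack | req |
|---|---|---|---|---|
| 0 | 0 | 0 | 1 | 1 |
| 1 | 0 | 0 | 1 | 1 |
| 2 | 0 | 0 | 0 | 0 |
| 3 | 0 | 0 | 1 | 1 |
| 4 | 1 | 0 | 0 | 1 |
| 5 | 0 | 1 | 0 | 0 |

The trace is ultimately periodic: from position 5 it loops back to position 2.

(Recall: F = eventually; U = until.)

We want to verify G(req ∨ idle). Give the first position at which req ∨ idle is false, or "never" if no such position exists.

Check req ∨ idle at each position in order: 0 ✓, 1 ✓.
At position 2 the labels are {}, so req ∨ idle is false there. This is the first violation.

2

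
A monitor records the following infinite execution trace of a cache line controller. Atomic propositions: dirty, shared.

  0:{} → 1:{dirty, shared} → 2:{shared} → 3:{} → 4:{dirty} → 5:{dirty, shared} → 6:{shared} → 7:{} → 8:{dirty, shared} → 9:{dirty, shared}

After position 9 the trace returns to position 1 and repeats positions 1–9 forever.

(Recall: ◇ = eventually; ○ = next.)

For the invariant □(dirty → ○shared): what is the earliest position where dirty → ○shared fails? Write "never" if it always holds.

dirty → ○shared holds at every position 0..9, and those are all the positions the trace ever visits, so the invariant □(dirty → ○shared) is never violated.

never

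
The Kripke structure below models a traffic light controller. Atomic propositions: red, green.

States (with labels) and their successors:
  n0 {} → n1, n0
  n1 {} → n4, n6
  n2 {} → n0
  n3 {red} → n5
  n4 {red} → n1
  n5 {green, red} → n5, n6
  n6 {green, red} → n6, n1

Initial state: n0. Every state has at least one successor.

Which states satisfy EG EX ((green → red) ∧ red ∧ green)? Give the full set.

{n1, n3, n5, n6}

States satisfying EX ((green → red) ∧ red ∧ green): {n1, n3, n5, n6}.
States satisfying EG EX ((green → red) ∧ red ∧ green): {n1, n3, n5, n6}.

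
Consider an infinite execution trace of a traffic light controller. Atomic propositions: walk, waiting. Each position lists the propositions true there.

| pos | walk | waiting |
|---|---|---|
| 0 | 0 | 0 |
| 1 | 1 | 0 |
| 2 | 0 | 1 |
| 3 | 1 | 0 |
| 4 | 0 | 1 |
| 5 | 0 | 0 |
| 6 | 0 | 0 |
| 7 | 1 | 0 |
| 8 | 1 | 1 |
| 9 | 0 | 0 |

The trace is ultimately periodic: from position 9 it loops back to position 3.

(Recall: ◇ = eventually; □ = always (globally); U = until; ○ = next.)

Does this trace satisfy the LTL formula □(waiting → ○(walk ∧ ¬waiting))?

waiting → ○(walk ∧ ¬waiting) must hold at every position from 0 onward. It fails at position 4, so □(waiting → ○(walk ∧ ¬waiting)) is false.
Positions where waiting holds: 2, 4, 8.
Check ○(walk ∧ ¬waiting) at each: 2→ok, 4→fails, 8→fails.

Does not hold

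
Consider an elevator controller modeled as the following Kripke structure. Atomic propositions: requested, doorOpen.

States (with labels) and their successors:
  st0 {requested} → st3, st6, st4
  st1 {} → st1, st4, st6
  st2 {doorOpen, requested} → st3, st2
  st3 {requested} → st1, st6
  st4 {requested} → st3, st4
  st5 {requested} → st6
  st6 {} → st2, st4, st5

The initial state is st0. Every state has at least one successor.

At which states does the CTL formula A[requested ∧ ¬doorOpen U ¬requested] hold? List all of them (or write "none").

{st1, st3, st5, st6}

States satisfying requested ∧ ¬doorOpen: {st0, st3, st4, st5}.
States satisfying ¬requested: {st1, st6}.
States satisfying A[requested ∧ ¬doorOpen U ¬requested]: {st1, st3, st5, st6}.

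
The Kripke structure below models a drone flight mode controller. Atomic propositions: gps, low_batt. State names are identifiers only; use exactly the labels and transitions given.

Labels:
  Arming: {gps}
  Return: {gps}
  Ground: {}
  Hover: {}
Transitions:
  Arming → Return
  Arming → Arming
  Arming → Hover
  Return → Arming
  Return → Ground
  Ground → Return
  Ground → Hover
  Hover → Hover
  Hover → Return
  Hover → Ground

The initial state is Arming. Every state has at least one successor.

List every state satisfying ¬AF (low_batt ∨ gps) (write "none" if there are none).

States satisfying low_batt ∨ gps: {Arming, Return}.
States satisfying AF (low_batt ∨ gps): {Arming, Return}.
States satisfying ¬AF (low_batt ∨ gps): {Ground, Hover}.

{Ground, Hover}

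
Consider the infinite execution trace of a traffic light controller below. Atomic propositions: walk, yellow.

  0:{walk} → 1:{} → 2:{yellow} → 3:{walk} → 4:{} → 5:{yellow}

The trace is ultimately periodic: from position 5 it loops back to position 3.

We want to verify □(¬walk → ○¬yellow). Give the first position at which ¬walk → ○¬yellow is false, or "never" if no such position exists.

Check ¬walk → ○¬yellow at each position in order: 0 ✓.
At position 1 the labels are {} and the next position 2 has {yellow}, so ¬walk → ○¬yellow is false there. This is the first violation.

1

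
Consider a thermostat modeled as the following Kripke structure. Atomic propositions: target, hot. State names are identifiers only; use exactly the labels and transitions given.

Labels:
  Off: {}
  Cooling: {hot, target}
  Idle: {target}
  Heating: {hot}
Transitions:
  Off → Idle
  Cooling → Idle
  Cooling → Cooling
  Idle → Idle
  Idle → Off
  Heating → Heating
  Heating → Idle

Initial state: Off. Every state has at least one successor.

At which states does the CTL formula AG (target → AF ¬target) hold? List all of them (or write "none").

States satisfying target → AF ¬target: {Off, Heating}.
States satisfying AG (target → AF ¬target): ∅.

none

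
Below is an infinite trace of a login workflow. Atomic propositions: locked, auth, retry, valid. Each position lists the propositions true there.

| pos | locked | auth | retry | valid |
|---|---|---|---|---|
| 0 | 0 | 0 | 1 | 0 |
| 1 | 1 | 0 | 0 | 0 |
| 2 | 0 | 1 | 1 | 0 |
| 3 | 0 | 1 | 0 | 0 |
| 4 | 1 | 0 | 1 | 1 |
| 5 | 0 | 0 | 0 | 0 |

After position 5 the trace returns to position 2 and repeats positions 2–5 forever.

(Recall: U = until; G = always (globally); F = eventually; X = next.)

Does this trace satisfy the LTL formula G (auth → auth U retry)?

Yes

auth → auth U retry holds at every position 0..5, and those are all positions ever visited, so G (auth → auth U retry) holds.
Positions where auth holds: 2, 3.
Check auth U retry at each: 2→ok, 3→ok.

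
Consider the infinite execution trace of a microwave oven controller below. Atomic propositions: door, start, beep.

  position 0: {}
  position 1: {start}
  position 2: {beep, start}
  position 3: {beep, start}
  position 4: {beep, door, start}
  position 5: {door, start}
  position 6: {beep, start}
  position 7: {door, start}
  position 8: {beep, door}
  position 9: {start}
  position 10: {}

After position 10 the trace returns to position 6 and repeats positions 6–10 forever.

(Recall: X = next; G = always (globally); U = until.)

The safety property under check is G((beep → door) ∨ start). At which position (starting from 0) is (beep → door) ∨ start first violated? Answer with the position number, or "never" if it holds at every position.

(beep → door) ∨ start holds at every position 0..10, and those are all the positions the trace ever visits, so the invariant G((beep → door) ∨ start) is never violated.

never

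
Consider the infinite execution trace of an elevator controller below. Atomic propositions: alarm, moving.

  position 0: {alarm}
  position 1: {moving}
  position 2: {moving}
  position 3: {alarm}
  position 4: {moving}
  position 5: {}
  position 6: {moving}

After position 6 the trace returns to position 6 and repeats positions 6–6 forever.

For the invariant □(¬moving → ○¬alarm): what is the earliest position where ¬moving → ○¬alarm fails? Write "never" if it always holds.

¬moving → ○¬alarm holds at every position 0..6, and those are all the positions the trace ever visits, so the invariant □(¬moving → ○¬alarm) is never violated.

never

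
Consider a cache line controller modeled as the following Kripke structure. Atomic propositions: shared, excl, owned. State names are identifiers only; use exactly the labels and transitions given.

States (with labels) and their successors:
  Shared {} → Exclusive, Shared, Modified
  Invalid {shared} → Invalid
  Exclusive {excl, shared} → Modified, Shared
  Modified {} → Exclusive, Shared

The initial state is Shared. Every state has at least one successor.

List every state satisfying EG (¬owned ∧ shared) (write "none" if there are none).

States satisfying ¬owned ∧ shared: {Invalid, Exclusive}.
States satisfying EG (¬owned ∧ shared): {Invalid}.

{Invalid}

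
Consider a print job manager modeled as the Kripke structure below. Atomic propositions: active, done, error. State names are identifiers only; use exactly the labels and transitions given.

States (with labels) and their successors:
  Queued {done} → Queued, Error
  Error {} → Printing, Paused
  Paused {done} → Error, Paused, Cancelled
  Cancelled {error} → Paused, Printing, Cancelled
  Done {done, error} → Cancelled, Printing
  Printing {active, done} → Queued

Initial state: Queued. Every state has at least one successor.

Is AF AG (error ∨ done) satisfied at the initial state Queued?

Does not hold

States satisfying AG (error ∨ done): ∅.
States satisfying AF AG (error ∨ done): ∅.
There is a path from Queued along which AG (error ∨ done) never holds.
Queued ∉ Sat(AF AG (error ∨ done)).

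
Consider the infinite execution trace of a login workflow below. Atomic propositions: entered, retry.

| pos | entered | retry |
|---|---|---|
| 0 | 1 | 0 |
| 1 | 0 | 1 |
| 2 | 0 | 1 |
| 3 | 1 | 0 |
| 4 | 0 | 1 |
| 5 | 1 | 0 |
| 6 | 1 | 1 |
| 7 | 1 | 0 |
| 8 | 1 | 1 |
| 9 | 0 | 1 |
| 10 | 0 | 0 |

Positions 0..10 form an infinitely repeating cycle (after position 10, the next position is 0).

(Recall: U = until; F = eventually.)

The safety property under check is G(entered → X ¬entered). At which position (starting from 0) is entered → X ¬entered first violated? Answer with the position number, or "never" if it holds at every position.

Check entered → X ¬entered at each position in order: 0 ✓, 1 ✓, 2 ✓, 3 ✓, 4 ✓.
At position 5 the labels are {entered} and the next position 6 has {entered, retry}, so entered → X ¬entered is false there. This is the first violation.

5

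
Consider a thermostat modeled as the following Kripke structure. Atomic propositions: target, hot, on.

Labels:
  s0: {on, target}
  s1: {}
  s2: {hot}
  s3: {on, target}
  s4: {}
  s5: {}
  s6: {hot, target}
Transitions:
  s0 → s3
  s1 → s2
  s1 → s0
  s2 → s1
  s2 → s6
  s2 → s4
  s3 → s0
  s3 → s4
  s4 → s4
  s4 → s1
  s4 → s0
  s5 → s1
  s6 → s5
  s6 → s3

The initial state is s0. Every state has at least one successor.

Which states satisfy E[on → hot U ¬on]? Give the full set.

States satisfying on → hot: {s1, s2, s4, s5, s6}.
States satisfying ¬on: {s1, s2, s4, s5, s6}.
States satisfying E[on → hot U ¬on]: {s1, s2, s4, s5, s6}.

{s1, s2, s4, s5, s6}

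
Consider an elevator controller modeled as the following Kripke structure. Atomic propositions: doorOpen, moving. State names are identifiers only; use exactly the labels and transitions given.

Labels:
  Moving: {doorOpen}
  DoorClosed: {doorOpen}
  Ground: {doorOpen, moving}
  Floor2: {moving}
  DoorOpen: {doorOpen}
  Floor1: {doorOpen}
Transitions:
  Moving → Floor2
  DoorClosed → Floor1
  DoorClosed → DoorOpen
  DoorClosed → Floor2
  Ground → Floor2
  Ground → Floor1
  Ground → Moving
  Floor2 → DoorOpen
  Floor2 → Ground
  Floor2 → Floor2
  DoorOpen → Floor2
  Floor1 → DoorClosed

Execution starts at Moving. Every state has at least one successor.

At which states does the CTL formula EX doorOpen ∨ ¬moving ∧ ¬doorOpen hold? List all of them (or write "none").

{DoorClosed, Ground, Floor2, Floor1}

States satisfying doorOpen: {Moving, DoorClosed, Ground, DoorOpen, Floor1}.
States satisfying EX doorOpen: {DoorClosed, Ground, Floor2, Floor1}.
States satisfying ¬moving: {Moving, DoorClosed, DoorOpen, Floor1}.
States satisfying ¬doorOpen: {Floor2}.
States satisfying ¬moving ∧ ¬doorOpen: ∅.
States satisfying EX doorOpen ∨ ¬moving ∧ ¬doorOpen: {DoorClosed, Ground, Floor2, Floor1}.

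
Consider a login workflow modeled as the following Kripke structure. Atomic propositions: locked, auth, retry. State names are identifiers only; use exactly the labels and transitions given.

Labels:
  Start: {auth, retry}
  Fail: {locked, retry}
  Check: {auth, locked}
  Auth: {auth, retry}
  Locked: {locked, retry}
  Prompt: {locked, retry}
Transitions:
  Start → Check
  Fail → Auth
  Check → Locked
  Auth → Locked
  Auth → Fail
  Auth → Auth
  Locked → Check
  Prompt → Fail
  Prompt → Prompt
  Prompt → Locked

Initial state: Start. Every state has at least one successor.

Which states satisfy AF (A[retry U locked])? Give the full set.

States satisfying A[retry U locked]: {Start, Fail, Check, Locked, Prompt}.
States satisfying AF (A[retry U locked]): {Start, Fail, Check, Locked, Prompt}.

{Start, Fail, Check, Locked, Prompt}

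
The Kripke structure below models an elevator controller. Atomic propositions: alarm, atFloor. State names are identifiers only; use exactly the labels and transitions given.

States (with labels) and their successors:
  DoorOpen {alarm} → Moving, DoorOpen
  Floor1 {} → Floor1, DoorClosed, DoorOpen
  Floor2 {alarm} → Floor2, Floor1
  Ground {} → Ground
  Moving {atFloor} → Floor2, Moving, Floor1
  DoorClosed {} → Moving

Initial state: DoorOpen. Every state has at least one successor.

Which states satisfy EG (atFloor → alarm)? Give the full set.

States satisfying atFloor → alarm: {DoorOpen, Floor1, Floor2, Ground, DoorClosed}.
States satisfying EG (atFloor → alarm): {DoorOpen, Floor1, Floor2, Ground}.

{DoorOpen, Floor1, Floor2, Ground}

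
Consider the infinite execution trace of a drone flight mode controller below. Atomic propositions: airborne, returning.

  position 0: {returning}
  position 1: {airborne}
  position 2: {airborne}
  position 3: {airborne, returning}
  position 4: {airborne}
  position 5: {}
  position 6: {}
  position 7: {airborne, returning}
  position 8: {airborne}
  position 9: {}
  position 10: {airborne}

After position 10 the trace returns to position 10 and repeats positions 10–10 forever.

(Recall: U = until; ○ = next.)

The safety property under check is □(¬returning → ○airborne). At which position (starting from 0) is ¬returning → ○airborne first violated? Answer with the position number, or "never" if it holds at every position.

Check ¬returning → ○airborne at each position in order: 0 ✓, 1 ✓, 2 ✓, 3 ✓.
At position 4 the labels are {airborne} and the next position 5 has {}, so ¬returning → ○airborne is false there. This is the first violation.

4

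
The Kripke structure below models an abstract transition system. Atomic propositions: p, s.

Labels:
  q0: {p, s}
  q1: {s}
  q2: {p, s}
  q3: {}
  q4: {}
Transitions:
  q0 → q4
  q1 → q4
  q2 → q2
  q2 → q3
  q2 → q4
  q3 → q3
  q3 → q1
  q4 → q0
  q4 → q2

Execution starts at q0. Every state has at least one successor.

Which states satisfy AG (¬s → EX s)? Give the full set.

{q0, q1, q2, q3, q4}

States satisfying ¬s → EX s: {q0, q1, q2, q3, q4}.
States satisfying AG (¬s → EX s): {q0, q1, q2, q3, q4}.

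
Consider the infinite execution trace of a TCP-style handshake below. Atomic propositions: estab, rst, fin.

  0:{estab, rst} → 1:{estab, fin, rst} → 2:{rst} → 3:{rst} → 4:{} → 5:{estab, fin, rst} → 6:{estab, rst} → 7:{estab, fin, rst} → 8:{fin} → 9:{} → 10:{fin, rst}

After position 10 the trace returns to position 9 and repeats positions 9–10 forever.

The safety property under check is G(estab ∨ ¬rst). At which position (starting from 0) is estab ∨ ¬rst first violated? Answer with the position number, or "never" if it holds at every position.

2

Check estab ∨ ¬rst at each position in order: 0 ✓, 1 ✓.
At position 2 the labels are {rst}, so estab ∨ ¬rst is false there. This is the first violation.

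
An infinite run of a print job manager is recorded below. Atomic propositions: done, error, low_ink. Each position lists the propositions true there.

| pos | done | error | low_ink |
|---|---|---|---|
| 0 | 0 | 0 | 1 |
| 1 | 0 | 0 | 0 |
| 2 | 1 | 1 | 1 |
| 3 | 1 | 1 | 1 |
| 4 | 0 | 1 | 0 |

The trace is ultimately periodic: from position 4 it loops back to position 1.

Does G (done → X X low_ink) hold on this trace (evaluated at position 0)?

No

done → X X low_ink must hold at every position from 0 onward. It fails at position 2, so G (done → X X low_ink) is false.
Positions where done holds: 2, 3.
Check X X low_ink at each: 2→fails, 3→fails.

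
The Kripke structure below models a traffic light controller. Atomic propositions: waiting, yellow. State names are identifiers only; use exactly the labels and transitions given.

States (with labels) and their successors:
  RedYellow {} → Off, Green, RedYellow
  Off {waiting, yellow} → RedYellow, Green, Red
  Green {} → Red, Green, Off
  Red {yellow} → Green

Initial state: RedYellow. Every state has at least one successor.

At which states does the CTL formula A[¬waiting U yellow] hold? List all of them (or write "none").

States satisfying ¬waiting: {RedYellow, Green, Red}.
States satisfying yellow: {Off, Red}.
States satisfying A[¬waiting U yellow]: {Off, Red}.

{Off, Red}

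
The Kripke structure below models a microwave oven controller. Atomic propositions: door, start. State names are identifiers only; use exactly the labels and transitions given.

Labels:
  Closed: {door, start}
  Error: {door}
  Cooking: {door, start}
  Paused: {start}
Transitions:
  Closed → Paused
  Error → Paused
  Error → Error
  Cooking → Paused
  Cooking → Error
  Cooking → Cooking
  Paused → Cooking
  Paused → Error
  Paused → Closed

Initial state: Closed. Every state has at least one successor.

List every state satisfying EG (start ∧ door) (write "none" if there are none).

States satisfying start ∧ door: {Closed, Cooking}.
States satisfying EG (start ∧ door): {Cooking}.

{Cooking}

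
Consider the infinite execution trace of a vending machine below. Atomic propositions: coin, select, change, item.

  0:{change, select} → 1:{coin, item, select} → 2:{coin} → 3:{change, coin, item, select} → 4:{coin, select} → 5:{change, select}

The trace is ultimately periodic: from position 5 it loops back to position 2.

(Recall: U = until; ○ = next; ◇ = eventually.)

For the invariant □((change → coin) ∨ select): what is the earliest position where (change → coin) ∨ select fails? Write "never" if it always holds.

never

(change → coin) ∨ select holds at every position 0..5, and those are all the positions the trace ever visits, so the invariant □((change → coin) ∨ select) is never violated.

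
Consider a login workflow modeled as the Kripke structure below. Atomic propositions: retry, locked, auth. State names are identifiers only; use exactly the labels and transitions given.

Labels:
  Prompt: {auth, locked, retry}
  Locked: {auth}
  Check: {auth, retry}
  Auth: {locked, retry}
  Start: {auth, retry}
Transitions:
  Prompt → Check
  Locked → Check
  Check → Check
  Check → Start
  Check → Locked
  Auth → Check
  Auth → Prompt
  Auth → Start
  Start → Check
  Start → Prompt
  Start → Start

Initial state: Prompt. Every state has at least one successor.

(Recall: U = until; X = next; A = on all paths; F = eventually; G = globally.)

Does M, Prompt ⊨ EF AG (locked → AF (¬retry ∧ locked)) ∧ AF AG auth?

No

States satisfying AG (locked → AF (¬retry ∧ locked)): ∅.
States satisfying EF AG (locked → AF (¬retry ∧ locked)): ∅.
States satisfying AG auth: {Prompt, Locked, Check, Start}.
States satisfying AF AG auth: {Prompt, Locked, Check, Auth, Start}.
States satisfying EF AG (locked → AF (¬retry ∧ locked)) ∧ AF AG auth: ∅.
Prompt ∉ Sat(EF AG (locked → AF (¬retry ∧ locked)) ∧ AF AG auth).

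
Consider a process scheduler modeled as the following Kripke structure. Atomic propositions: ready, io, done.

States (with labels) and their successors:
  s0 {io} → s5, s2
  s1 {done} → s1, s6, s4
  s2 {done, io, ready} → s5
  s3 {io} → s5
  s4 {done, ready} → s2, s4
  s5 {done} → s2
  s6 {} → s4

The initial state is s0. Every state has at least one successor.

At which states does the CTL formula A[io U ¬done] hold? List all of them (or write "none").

{s0, s3, s6}

States satisfying io: {s0, s2, s3}.
States satisfying ¬done: {s0, s3, s6}.
States satisfying A[io U ¬done]: {s0, s3, s6}.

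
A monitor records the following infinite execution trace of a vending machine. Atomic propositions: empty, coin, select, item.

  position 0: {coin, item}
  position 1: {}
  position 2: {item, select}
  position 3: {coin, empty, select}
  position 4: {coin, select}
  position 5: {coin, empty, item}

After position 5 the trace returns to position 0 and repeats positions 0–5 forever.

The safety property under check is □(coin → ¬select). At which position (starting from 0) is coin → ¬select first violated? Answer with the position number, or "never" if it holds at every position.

3

Check coin → ¬select at each position in order: 0 ✓, 1 ✓, 2 ✓.
At position 3 the labels are {coin, empty, select}, so coin → ¬select is false there. This is the first violation.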